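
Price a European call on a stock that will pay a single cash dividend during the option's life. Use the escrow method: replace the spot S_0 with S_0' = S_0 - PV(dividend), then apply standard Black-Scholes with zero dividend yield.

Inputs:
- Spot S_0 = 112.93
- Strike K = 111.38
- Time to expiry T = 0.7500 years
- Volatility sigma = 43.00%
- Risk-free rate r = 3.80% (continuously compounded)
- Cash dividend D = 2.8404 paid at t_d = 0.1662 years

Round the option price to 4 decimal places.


PV(D) = D * exp(-r * t_d) = 2.8404 * 0.99370430 = 2.82251770
S_0' = S_0 - PV(D) = 112.9300 - 2.82251770 = 110.10748230
d1 = (ln(S_0'/K) + (r + sigma^2/2)*T) / (sigma*sqrt(T)) = 0.23187118
d2 = d1 - sigma*sqrt(T) = -0.14051974
exp(-rT) = 0.97190229
N(d1) = 0.59168096; N(d2) = 0.44412468
C = S_0' * N(d1) - K * exp(-rT) * N(d2) = 110.10748230 * 0.59168096 - 111.3800 * 0.97190229 * 0.44412468 = 17.0718

Answer: Price = 17.0718


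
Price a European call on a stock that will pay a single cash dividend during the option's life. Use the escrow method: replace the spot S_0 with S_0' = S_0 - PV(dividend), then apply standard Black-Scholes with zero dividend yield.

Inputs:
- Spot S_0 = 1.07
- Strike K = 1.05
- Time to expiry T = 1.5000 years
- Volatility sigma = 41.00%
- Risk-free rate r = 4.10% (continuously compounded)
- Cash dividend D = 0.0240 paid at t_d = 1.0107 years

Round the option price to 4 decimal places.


Answer: Price = 0.2328

Derivation:
PV(D) = D * exp(-r * t_d) = 0.0240 * 0.95940815 = 0.02302580
S_0' = S_0 - PV(D) = 1.0700 - 0.02302580 = 1.04697420
d1 = (ln(S_0'/K) + (r + sigma^2/2)*T) / (sigma*sqrt(T)) = 0.36780011
d2 = d1 - sigma*sqrt(T) = -0.13434529
exp(-rT) = 0.94035295
N(d1) = 0.64348885; N(d2) = 0.44656477
C = S_0' * N(d1) - K * exp(-rT) * N(d2) = 1.04697420 * 0.64348885 - 1.0500 * 0.94035295 * 0.44656477 = 0.2328


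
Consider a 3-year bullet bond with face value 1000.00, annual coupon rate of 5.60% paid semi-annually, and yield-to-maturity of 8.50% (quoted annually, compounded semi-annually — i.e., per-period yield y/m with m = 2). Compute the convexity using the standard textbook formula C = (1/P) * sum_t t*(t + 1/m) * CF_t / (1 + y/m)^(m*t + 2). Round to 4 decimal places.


Answer: Convexity = 8.7812

Derivation:
Coupon per period c = face * coupon_rate / m = 28.000000
Periods per year m = 2; per-period yield y/m = 0.042500
Number of cashflows N = 6
Cashflows (t years, CF_t, discount factor 1/(1+y/m)^(m*t), PV):
  t = 0.5000: CF_t = 28.000000, DF = 0.959233, PV = 26.858513
  t = 1.0000: CF_t = 28.000000, DF = 0.920127, PV = 25.763562
  t = 1.5000: CF_t = 28.000000, DF = 0.882616, PV = 24.713249
  t = 2.0000: CF_t = 28.000000, DF = 0.846634, PV = 23.705754
  t = 2.5000: CF_t = 28.000000, DF = 0.812119, PV = 22.739333
  t = 3.0000: CF_t = 1028.000000, DF = 0.779011, PV = 800.823360
Price P = sum_t PV_t = 924.603770
Convexity numerator sum_t t*(t + 1/m) * CF_t / (1+y/m)^(m*t + 2):
  t = 0.5000: term = 12.356624
  t = 1.0000: term = 35.558631
  t = 1.5000: term = 68.217998
  t = 2.0000: term = 109.061547
  t = 2.5000: term = 156.923089
  t = 3.0000: term = 7737.023297
Convexity = (1/P) * sum = 8119.141187 / 924.603770 = 8.781211


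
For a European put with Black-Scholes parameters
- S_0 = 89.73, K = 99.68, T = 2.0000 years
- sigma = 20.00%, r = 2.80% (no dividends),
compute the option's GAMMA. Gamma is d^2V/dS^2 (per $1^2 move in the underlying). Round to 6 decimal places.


Answer: Gamma = 0.015711

Derivation:
d1 = -0.0323851149; d2 = -0.3152278273
phi(d1) = 0.3987331308; exp(-qT) = 1.0000000000; exp(-rT) = 0.9455391359
Gamma = exp(-qT) * phi(d1) / (S * sigma * sqrt(T)) = 1.0000000000 * 0.3987331308 / (89.7300 * 0.2000 * 1.4142135624) = 0.015711


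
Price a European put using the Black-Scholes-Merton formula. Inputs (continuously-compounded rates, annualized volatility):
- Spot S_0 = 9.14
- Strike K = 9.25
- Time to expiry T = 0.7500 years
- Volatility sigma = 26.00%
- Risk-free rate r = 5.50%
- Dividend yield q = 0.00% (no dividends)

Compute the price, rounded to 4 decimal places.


d1 = (ln(S/K) + (r - q + 0.5*sigma^2) * T) / (sigma * sqrt(T)) = 0.24265070
d2 = d1 - sigma * sqrt(T) = 0.01748409
exp(-rT) = 0.95958920; exp(-qT) = 1.00000000
P = K * exp(-rT) * N(-d2) - S_0 * exp(-qT) * N(-d1)
N(-d1) = 0.40413800; N(-d2) = 0.49302521
P = 9.2500 * 0.95958920 * 0.49302521 - 9.1400 * 1.00000000 * 0.40413800 = 0.6824

Answer: Price = 0.6824


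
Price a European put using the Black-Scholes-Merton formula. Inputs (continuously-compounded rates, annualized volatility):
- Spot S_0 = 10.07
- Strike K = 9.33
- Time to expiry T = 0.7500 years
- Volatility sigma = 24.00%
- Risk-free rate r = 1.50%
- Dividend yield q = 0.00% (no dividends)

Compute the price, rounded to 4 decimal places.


Answer: Price = 0.4459

Derivation:
d1 = (ln(S/K) + (r - q + 0.5*sigma^2) * T) / (sigma * sqrt(T)) = 0.52527179
d2 = d1 - sigma * sqrt(T) = 0.31742570
exp(-rT) = 0.98881304; exp(-qT) = 1.00000000
P = K * exp(-rT) * N(-d2) - S_0 * exp(-qT) * N(-d1)
N(-d1) = 0.29969713; N(-d2) = 0.37546031
P = 9.3300 * 0.98881304 * 0.37546031 - 10.0700 * 1.00000000 * 0.29969713 = 0.4459


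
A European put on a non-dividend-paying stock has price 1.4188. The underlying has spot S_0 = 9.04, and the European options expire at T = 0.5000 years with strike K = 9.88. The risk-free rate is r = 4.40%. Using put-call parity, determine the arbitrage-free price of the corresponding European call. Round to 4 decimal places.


Answer: Call price = 0.7938

Derivation:
Put-call parity: C - P = S_0 * exp(-qT) - K * exp(-rT).
S_0 * exp(-qT) = 9.0400 * 1.00000000 = 9.04000000
K * exp(-rT) = 9.8800 * 0.97824024 = 9.66501352
C = P + S*exp(-qT) - K*exp(-rT)
C = 1.4188 + 9.04000000 - 9.66501352 = 0.7938


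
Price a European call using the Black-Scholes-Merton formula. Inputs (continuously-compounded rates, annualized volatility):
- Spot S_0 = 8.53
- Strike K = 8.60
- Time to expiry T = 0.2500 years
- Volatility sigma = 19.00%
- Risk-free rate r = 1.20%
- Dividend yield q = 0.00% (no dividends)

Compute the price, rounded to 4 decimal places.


Answer: Price = 0.3024

Derivation:
d1 = (ln(S/K) + (r - q + 0.5*sigma^2) * T) / (sigma * sqrt(T)) = -0.00695097
d2 = d1 - sigma * sqrt(T) = -0.10195097
exp(-rT) = 0.99700450; exp(-qT) = 1.00000000
C = S_0 * exp(-qT) * N(d1) - K * exp(-rT) * N(d2)
N(d1) = 0.49722699; N(d2) = 0.45939780
C = 8.5300 * 1.00000000 * 0.49722699 - 8.6000 * 0.99700450 * 0.45939780 = 0.3024


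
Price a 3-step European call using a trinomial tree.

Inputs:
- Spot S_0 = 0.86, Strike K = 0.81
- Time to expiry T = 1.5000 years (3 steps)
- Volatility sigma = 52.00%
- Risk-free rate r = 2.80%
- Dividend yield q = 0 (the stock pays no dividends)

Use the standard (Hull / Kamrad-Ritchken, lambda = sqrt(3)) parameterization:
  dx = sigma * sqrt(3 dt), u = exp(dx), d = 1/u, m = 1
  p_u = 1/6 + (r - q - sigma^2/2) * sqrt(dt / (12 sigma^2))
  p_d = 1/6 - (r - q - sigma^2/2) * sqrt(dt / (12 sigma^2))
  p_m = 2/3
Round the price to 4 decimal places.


dt = T/N = 0.500000; dx = sigma*sqrt(3*dt) = 0.636867
u = exp(dx) = 1.890549; d = 1/u = 0.528947
p_u = 0.124586, p_m = 0.666667, p_d = 0.208748
Discount per step: exp(-r*dt) = 0.986098
Stock lattice S(k, j) with j the centered position index:
  k=0: S(0,+0) = 0.8600
  k=1: S(1,-1) = 0.4549; S(1,+0) = 0.8600; S(1,+1) = 1.6259
  k=2: S(2,-2) = 0.2406; S(2,-1) = 0.4549; S(2,+0) = 0.8600; S(2,+1) = 1.6259; S(2,+2) = 3.0738
  k=3: S(3,-3) = 0.1273; S(3,-2) = 0.2406; S(3,-1) = 0.4549; S(3,+0) = 0.8600; S(3,+1) = 1.6259; S(3,+2) = 3.0738; S(3,+3) = 5.8112
Terminal payoffs V(N, j) = max(S_T - K, 0):
  V(3,-3) = 0.000000; V(3,-2) = 0.000000; V(3,-1) = 0.000000; V(3,+0) = 0.050000; V(3,+1) = 0.815872; V(3,+2) = 2.263791; V(3,+3) = 5.001154
Backward induction: V(k, j) = exp(-r*dt) * [p_u * V(k+1, j+1) + p_m * V(k+1, j) + p_d * V(k+1, j-1)]
  V(2,-2) = exp(-r*dt) * [p_u*0.000000 + p_m*0.000000 + p_d*0.000000] = 0.000000
  V(2,-1) = exp(-r*dt) * [p_u*0.050000 + p_m*0.000000 + p_d*0.000000] = 0.006143
  V(2,+0) = exp(-r*dt) * [p_u*0.815872 + p_m*0.050000 + p_d*0.000000] = 0.133103
  V(2,+1) = exp(-r*dt) * [p_u*2.263791 + p_m*0.815872 + p_d*0.050000] = 0.824760
  V(2,+2) = exp(-r*dt) * [p_u*5.001154 + p_m*2.263791 + p_d*0.815872] = 2.270566
  V(1,-1) = exp(-r*dt) * [p_u*0.133103 + p_m*0.006143 + p_d*0.000000] = 0.020390
  V(1,+0) = exp(-r*dt) * [p_u*0.824760 + p_m*0.133103 + p_d*0.006143] = 0.190091
  V(1,+1) = exp(-r*dt) * [p_u*2.270566 + p_m*0.824760 + p_d*0.133103] = 0.848542
  V(0,+0) = exp(-r*dt) * [p_u*0.848542 + p_m*0.190091 + p_d*0.020390] = 0.233409

Answer: Price = V(0,0) = 0.2334


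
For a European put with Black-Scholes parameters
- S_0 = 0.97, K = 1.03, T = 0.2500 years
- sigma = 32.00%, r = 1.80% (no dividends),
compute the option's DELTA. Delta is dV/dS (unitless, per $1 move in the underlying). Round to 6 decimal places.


Answer: Delta = -0.605261

Derivation:
d1 = -0.2669875608; d2 = -0.4269875608
phi(d1) = 0.3849739105; exp(-qT) = 1.0000000000; exp(-rT) = 0.9955101098
N(-d1) = 0.6052606307
Delta = -exp(-qT) * N(-d1) = -1.0000000000 * 0.6052606307 = -0.605261


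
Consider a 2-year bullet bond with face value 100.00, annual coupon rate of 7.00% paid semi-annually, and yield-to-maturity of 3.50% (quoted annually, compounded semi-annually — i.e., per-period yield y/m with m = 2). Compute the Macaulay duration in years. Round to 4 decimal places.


Answer: Macaulay duration = 1.9044 years

Derivation:
Coupon per period c = face * coupon_rate / m = 3.500000
Periods per year m = 2; per-period yield y/m = 0.017500
Number of cashflows N = 4
Cashflows (t years, CF_t, discount factor 1/(1+y/m)^(m*t), PV):
  t = 0.5000: CF_t = 3.500000, DF = 0.982801, PV = 3.439803
  t = 1.0000: CF_t = 3.500000, DF = 0.965898, PV = 3.380642
  t = 1.5000: CF_t = 3.500000, DF = 0.949285, PV = 3.322498
  t = 2.0000: CF_t = 103.500000, DF = 0.932959, PV = 96.561205
Price P = sum_t PV_t = 106.704149
Macaulay numerator sum_t t * PV_t:
  t * PV_t at t = 0.5000: 1.719902
  t * PV_t at t = 1.0000: 3.380642
  t * PV_t at t = 1.5000: 4.983748
  t * PV_t at t = 2.0000: 193.122411
Macaulay duration D = (sum_t t * PV_t) / P = 203.206702 / 106.704149 = 1.904394


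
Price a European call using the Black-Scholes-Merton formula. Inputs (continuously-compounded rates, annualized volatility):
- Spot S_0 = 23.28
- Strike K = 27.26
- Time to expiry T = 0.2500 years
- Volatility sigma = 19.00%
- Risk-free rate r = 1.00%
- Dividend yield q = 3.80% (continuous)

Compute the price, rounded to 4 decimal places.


Answer: Price = 0.0399

Derivation:
d1 = (ln(S/K) + (r - q + 0.5*sigma^2) * T) / (sigma * sqrt(T)) = -1.68750846
d2 = d1 - sigma * sqrt(T) = -1.78250846
exp(-rT) = 0.99750312; exp(-qT) = 0.99054498
C = S_0 * exp(-qT) * N(d1) - K * exp(-rT) * N(d2)
N(d1) = 0.04575281; N(d2) = 0.03733318
C = 23.2800 * 0.99054498 * 0.04575281 - 27.2600 * 0.99750312 * 0.03733318 = 0.0399


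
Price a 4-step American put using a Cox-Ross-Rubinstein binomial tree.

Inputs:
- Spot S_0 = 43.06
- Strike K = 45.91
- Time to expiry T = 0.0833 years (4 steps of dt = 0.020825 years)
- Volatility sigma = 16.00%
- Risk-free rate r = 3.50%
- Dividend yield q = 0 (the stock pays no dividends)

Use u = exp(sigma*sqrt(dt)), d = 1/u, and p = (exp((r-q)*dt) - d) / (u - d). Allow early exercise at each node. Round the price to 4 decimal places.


Answer: Price = V(0,0) = 2.8752

Derivation:
dt = T/N = 0.020825
u = exp(sigma*sqrt(dt)) = 1.023358; d = 1/u = 0.977175
p = (exp((r-q)*dt) - d) / (u - d) = 0.510016
Discount per step: exp(-r*dt) = 0.999271
Stock lattice S(k, i) with i counting down-moves:
  k=0: S(0,0) = 43.0600
  k=1: S(1,0) = 44.0658; S(1,1) = 42.0772
  k=2: S(2,0) = 45.0951; S(2,1) = 43.0600; S(2,2) = 41.1168
  k=3: S(3,0) = 46.1484; S(3,1) = 44.0658; S(3,2) = 42.0772; S(3,3) = 40.1783
  k=4: S(4,0) = 47.2264; S(4,1) = 45.0951; S(4,2) = 43.0600; S(4,3) = 41.1168; S(4,4) = 39.2612
Terminal payoffs V(N, i) = max(K - S_T, 0):
  V(4,0) = 0.000000; V(4,1) = 0.814914; V(4,2) = 2.850000; V(4,3) = 4.793245; V(4,4) = 6.648793
Backward induction: V(k, i) = exp(-r*dt) * [p * V(k+1, i) + (1-p) * V(k+1, i+1)]; then take max(V_cont, immediate exercise) for American.
  V(3,0) = exp(-r*dt) * [p*0.000000 + (1-p)*0.814914] = 0.399004; exercise = 0.000000; V(3,0) = max -> 0.399004
  V(3,1) = exp(-r*dt) * [p*0.814914 + (1-p)*2.850000] = 1.810753; exercise = 1.844204; V(3,1) = max -> 1.844204
  V(3,2) = exp(-r*dt) * [p*2.850000 + (1-p)*4.793245] = 3.799388; exercise = 3.832839; V(3,2) = max -> 3.832839
  V(3,3) = exp(-r*dt) * [p*4.793245 + (1-p)*6.648793] = 5.698279; exercise = 5.731729; V(3,3) = max -> 5.731729
  V(2,0) = exp(-r*dt) * [p*0.399004 + (1-p)*1.844204] = 1.106322; exercise = 0.814914; V(2,0) = max -> 1.106322
  V(2,1) = exp(-r*dt) * [p*1.844204 + (1-p)*3.832839] = 2.816550; exercise = 2.850000; V(2,1) = max -> 2.850000
  V(2,2) = exp(-r*dt) * [p*3.832839 + (1-p)*5.731729] = 4.759794; exercise = 4.793245; V(2,2) = max -> 4.793245
  V(1,0) = exp(-r*dt) * [p*1.106322 + (1-p)*2.850000] = 1.959268; exercise = 1.844204; V(1,0) = max -> 1.959268
  V(1,1) = exp(-r*dt) * [p*2.850000 + (1-p)*4.793245] = 3.799388; exercise = 3.832839; V(1,1) = max -> 3.832839
  V(0,0) = exp(-r*dt) * [p*1.959268 + (1-p)*3.832839] = 2.875191; exercise = 2.850000; V(0,0) = max -> 2.875191


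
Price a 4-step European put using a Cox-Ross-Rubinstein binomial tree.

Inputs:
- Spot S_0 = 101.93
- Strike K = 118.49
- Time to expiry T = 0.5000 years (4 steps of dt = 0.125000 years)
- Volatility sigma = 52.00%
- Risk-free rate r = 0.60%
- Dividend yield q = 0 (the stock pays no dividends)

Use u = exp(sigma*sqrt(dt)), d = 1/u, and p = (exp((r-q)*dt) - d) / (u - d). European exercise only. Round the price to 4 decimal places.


Answer: Price = V(0,0) = 26.1885

Derivation:
dt = T/N = 0.125000
u = exp(sigma*sqrt(dt)) = 1.201833; d = 1/u = 0.832062
p = (exp((r-q)*dt) - d) / (u - d) = 0.456196
Discount per step: exp(-r*dt) = 0.999250
Stock lattice S(k, i) with i counting down-moves:
  k=0: S(0,0) = 101.9300
  k=1: S(1,0) = 122.5028; S(1,1) = 84.8121
  k=2: S(2,0) = 147.2279; S(2,1) = 101.9300; S(2,2) = 70.5690
  k=3: S(3,0) = 176.9433; S(3,1) = 122.5028; S(3,2) = 84.8121; S(3,3) = 58.7178
  k=4: S(4,0) = 212.6563; S(4,1) = 147.2279; S(4,2) = 101.9300; S(4,3) = 70.5690; S(4,4) = 48.8569
Terminal payoffs V(N, i) = max(K - S_T, 0):
  V(4,0) = 0.000000; V(4,1) = 0.000000; V(4,2) = 16.560000; V(4,3) = 47.921013; V(4,4) = 69.633118
Backward induction: V(k, i) = exp(-r*dt) * [p * V(k+1, i) + (1-p) * V(k+1, i+1)].
  V(3,0) = exp(-r*dt) * [p*0.000000 + (1-p)*0.000000] = 0.000000
  V(3,1) = exp(-r*dt) * [p*0.000000 + (1-p)*16.560000] = 8.998641
  V(3,2) = exp(-r*dt) * [p*16.560000 + (1-p)*47.921013] = 33.589039
  V(3,3) = exp(-r*dt) * [p*47.921013 + (1-p)*69.633118] = 59.683360
  V(2,0) = exp(-r*dt) * [p*0.000000 + (1-p)*8.998641] = 4.889827
  V(2,1) = exp(-r*dt) * [p*8.998641 + (1-p)*33.589039] = 22.354222
  V(2,2) = exp(-r*dt) * [p*33.589039 + (1-p)*59.683360] = 47.743411
  V(1,0) = exp(-r*dt) * [p*4.889827 + (1-p)*22.354222] = 14.376246
  V(1,1) = exp(-r*dt) * [p*22.354222 + (1-p)*47.743411] = 36.133851
  V(0,0) = exp(-r*dt) * [p*14.376246 + (1-p)*36.133851] = 26.188467


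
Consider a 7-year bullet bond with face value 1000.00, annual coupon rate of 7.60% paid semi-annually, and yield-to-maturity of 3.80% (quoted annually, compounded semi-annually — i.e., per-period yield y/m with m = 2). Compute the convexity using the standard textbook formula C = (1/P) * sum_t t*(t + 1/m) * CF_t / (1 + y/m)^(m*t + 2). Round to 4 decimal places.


Coupon per period c = face * coupon_rate / m = 38.000000
Periods per year m = 2; per-period yield y/m = 0.019000
Number of cashflows N = 14
Cashflows (t years, CF_t, discount factor 1/(1+y/m)^(m*t), PV):
  t = 0.5000: CF_t = 38.000000, DF = 0.981354, PV = 37.291462
  t = 1.0000: CF_t = 38.000000, DF = 0.963056, PV = 36.596136
  t = 1.5000: CF_t = 38.000000, DF = 0.945099, PV = 35.913774
  t = 2.0000: CF_t = 38.000000, DF = 0.927477, PV = 35.244135
  t = 2.5000: CF_t = 38.000000, DF = 0.910184, PV = 34.586983
  t = 3.0000: CF_t = 38.000000, DF = 0.893213, PV = 33.942083
  t = 3.5000: CF_t = 38.000000, DF = 0.876558, PV = 33.309208
  t = 4.0000: CF_t = 38.000000, DF = 0.860214, PV = 32.688134
  t = 4.5000: CF_t = 38.000000, DF = 0.844175, PV = 32.078639
  t = 5.0000: CF_t = 38.000000, DF = 0.828434, PV = 31.480510
  t = 5.5000: CF_t = 38.000000, DF = 0.812988, PV = 30.893533
  t = 6.0000: CF_t = 38.000000, DF = 0.797829, PV = 30.317500
  t = 6.5000: CF_t = 38.000000, DF = 0.782953, PV = 29.752208
  t = 7.0000: CF_t = 1038.000000, DF = 0.768354, PV = 797.551576
Price P = sum_t PV_t = 1231.645881
Convexity numerator sum_t t*(t + 1/m) * CF_t / (1+y/m)^(m*t + 2):
  t = 0.5000: term = 17.956887
  t = 1.0000: term = 52.866203
  t = 1.5000: term = 103.760948
  t = 2.0000: term = 169.710416
  t = 2.5000: term = 249.819061
  t = 3.0000: term = 343.225403
  t = 3.5000: term = 449.100953
  t = 4.0000: term = 566.649176
  t = 4.5000: term = 695.104485
  t = 5.0000: term = 833.731254
  t = 5.5000: term = 981.822871
  t = 6.0000: term = 1138.700805
  t = 6.5000: term = 1303.713712
  t = 7.0000: term = 40324.567012
Convexity = (1/P) * sum = 47230.729185 / 1231.645881 = 38.347653

Answer: Convexity = 38.3477


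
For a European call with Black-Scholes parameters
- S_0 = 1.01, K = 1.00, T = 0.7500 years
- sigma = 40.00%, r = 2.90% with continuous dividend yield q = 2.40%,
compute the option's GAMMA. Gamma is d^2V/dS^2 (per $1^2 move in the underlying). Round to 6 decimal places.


Answer: Gamma = 1.094843

Derivation:
d1 = 0.2127545293; d2 = -0.1336556322
phi(d1) = 0.3900147274; exp(-qT) = 0.9821610324; exp(-rT) = 0.9784848257
Gamma = exp(-qT) * phi(d1) / (S * sigma * sqrt(T)) = 0.9821610324 * 0.3900147274 / (1.0100 * 0.4000 * 0.8660254038) = 1.094843


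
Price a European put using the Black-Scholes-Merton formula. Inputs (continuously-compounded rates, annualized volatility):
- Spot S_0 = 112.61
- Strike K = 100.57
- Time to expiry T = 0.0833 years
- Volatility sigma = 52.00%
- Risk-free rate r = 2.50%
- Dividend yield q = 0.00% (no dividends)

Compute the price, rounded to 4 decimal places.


d1 = (ln(S/K) + (r - q + 0.5*sigma^2) * T) / (sigma * sqrt(T)) = 0.84235274
d2 = d1 - sigma * sqrt(T) = 0.69227170
exp(-rT) = 0.99791967; exp(-qT) = 1.00000000
P = K * exp(-rT) * N(-d2) - S_0 * exp(-qT) * N(-d1)
N(-d1) = 0.19979527; N(-d2) = 0.24438336
P = 100.5700 * 0.99791967 * 0.24438336 - 112.6100 * 1.00000000 * 0.19979527 = 2.0276

Answer: Price = 2.0276


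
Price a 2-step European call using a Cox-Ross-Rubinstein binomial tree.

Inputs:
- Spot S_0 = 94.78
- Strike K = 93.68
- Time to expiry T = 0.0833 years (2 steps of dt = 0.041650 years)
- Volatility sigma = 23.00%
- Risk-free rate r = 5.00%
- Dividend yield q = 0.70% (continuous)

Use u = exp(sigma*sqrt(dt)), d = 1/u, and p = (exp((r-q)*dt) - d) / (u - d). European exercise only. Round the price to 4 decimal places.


dt = T/N = 0.041650
u = exp(sigma*sqrt(dt)) = 1.048058; d = 1/u = 0.954145
p = (exp((r-q)*dt) - d) / (u - d) = 0.507355
Discount per step: exp(-r*dt) = 0.997920
Stock lattice S(k, i) with i counting down-moves:
  k=0: S(0,0) = 94.7800
  k=1: S(1,0) = 99.3350; S(1,1) = 90.4339
  k=2: S(2,0) = 104.1088; S(2,1) = 94.7800; S(2,2) = 86.2871
Terminal payoffs V(N, i) = max(S_T - K, 0):
  V(2,0) = 10.428825; V(2,1) = 1.100000; V(2,2) = 0.000000
Backward induction: V(k, i) = exp(-r*dt) * [p * V(k+1, i) + (1-p) * V(k+1, i+1)].
  V(1,0) = exp(-r*dt) * [p*10.428825 + (1-p)*1.100000] = 5.820889
  V(1,1) = exp(-r*dt) * [p*1.100000 + (1-p)*0.000000] = 0.556929
  V(0,0) = exp(-r*dt) * [p*5.820889 + (1-p)*0.556929] = 3.220910

Answer: Price = V(0,0) = 3.2209


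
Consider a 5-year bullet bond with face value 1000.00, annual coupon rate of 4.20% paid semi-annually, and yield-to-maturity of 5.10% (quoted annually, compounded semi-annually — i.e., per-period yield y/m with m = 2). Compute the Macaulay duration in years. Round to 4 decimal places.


Coupon per period c = face * coupon_rate / m = 21.000000
Periods per year m = 2; per-period yield y/m = 0.025500
Number of cashflows N = 10
Cashflows (t years, CF_t, discount factor 1/(1+y/m)^(m*t), PV):
  t = 0.5000: CF_t = 21.000000, DF = 0.975134, PV = 20.477816
  t = 1.0000: CF_t = 21.000000, DF = 0.950886, PV = 19.968616
  t = 1.5000: CF_t = 21.000000, DF = 0.927242, PV = 19.472078
  t = 2.0000: CF_t = 21.000000, DF = 0.904185, PV = 18.987887
  t = 2.5000: CF_t = 21.000000, DF = 0.881702, PV = 18.515736
  t = 3.0000: CF_t = 21.000000, DF = 0.859777, PV = 18.055325
  t = 3.5000: CF_t = 21.000000, DF = 0.838398, PV = 17.606363
  t = 4.0000: CF_t = 21.000000, DF = 0.817551, PV = 17.168564
  t = 4.5000: CF_t = 21.000000, DF = 0.797222, PV = 16.741652
  t = 5.0000: CF_t = 1021.000000, DF = 0.777398, PV = 793.723237
Price P = sum_t PV_t = 960.717273
Macaulay numerator sum_t t * PV_t:
  t * PV_t at t = 0.5000: 10.238908
  t * PV_t at t = 1.0000: 19.968616
  t * PV_t at t = 1.5000: 29.208117
  t * PV_t at t = 2.0000: 37.975774
  t * PV_t at t = 2.5000: 46.289339
  t * PV_t at t = 3.0000: 54.165975
  t * PV_t at t = 3.5000: 61.622269
  t * PV_t at t = 4.0000: 68.674257
  t * PV_t at t = 4.5000: 75.337434
  t * PV_t at t = 5.0000: 3968.616187
Macaulay duration D = (sum_t t * PV_t) / P = 4372.096875 / 960.717273 = 4.550867

Answer: Macaulay duration = 4.5509 years


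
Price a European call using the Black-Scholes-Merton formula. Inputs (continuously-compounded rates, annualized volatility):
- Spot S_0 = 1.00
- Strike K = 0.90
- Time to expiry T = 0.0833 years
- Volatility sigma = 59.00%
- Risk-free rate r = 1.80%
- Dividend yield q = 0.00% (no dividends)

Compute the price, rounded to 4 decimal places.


d1 = (ln(S/K) + (r - q + 0.5*sigma^2) * T) / (sigma * sqrt(T)) = 0.71268054
d2 = d1 - sigma * sqrt(T) = 0.54239628
exp(-rT) = 0.99850172; exp(-qT) = 1.00000000
C = S_0 * exp(-qT) * N(d1) - K * exp(-rT) * N(d2)
N(d1) = 0.76197827; N(d2) = 0.70622723
C = 1.0000 * 1.00000000 * 0.76197827 - 0.9000 * 0.99850172 * 0.70622723 = 0.1273

Answer: Price = 0.1273


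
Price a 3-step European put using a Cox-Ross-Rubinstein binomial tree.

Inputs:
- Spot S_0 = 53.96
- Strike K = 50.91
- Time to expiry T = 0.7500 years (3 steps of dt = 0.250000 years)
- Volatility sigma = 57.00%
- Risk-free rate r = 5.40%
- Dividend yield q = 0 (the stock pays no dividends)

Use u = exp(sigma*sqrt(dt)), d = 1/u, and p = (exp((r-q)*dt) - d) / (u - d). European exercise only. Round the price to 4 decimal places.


dt = T/N = 0.250000
u = exp(sigma*sqrt(dt)) = 1.329762; d = 1/u = 0.752014
p = (exp((r-q)*dt) - d) / (u - d) = 0.452753
Discount per step: exp(-r*dt) = 0.986591
Stock lattice S(k, i) with i counting down-moves:
  k=0: S(0,0) = 53.9600
  k=1: S(1,0) = 71.7540; S(1,1) = 40.5787
  k=2: S(2,0) = 95.4157; S(2,1) = 53.9600; S(2,2) = 30.5158
  k=3: S(3,0) = 126.8802; S(3,1) = 71.7540; S(3,2) = 40.5787; S(3,3) = 22.9483
Terminal payoffs V(N, i) = max(K - S_T, 0):
  V(3,0) = 0.000000; V(3,1) = 0.000000; V(3,2) = 10.331311; V(3,3) = 27.961719
Backward induction: V(k, i) = exp(-r*dt) * [p * V(k+1, i) + (1-p) * V(k+1, i+1)].
  V(2,0) = exp(-r*dt) * [p*0.000000 + (1-p)*0.000000] = 0.000000
  V(2,1) = exp(-r*dt) * [p*0.000000 + (1-p)*10.331311] = 5.577961
  V(2,2) = exp(-r*dt) * [p*10.331311 + (1-p)*27.961719] = 19.711581
  V(1,0) = exp(-r*dt) * [p*0.000000 + (1-p)*5.577961] = 3.011588
  V(1,1) = exp(-r*dt) * [p*5.577961 + (1-p)*19.711581] = 13.134025
  V(0,0) = exp(-r*dt) * [p*3.011588 + (1-p)*13.134025] = 8.436393

Answer: Price = V(0,0) = 8.4364


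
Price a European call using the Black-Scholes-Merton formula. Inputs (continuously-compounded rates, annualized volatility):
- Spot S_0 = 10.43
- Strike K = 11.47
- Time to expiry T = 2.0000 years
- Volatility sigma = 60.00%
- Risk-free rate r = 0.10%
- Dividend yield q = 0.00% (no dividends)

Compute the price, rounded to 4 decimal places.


d1 = (ln(S/K) + (r - q + 0.5*sigma^2) * T) / (sigma * sqrt(T)) = 0.31460517
d2 = d1 - sigma * sqrt(T) = -0.53392297
exp(-rT) = 0.99800200; exp(-qT) = 1.00000000
C = S_0 * exp(-qT) * N(d1) - K * exp(-rT) * N(d2)
N(d1) = 0.62346927; N(d2) = 0.29669742
C = 10.4300 * 1.00000000 * 0.62346927 - 11.4700 * 0.99800200 * 0.29669742 = 3.1065

Answer: Price = 3.1065


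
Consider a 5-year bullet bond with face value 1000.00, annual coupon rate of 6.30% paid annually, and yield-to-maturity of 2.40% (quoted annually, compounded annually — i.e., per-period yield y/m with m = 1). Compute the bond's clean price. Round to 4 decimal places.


Answer: Price = 1181.7101

Derivation:
Coupon per period c = face * coupon_rate / m = 63.000000
Periods per year m = 1; per-period yield y/m = 0.024000
Number of cashflows N = 5
Cashflows (t years, CF_t, discount factor 1/(1+y/m)^(m*t), PV):
  t = 1.0000: CF_t = 63.000000, DF = 0.976562, PV = 61.523438
  t = 2.0000: CF_t = 63.000000, DF = 0.953674, PV = 60.081482
  t = 3.0000: CF_t = 63.000000, DF = 0.931323, PV = 58.673322
  t = 4.0000: CF_t = 63.000000, DF = 0.909495, PV = 57.298166
  t = 5.0000: CF_t = 1063.000000, DF = 0.888178, PV = 944.133660
Price P = sum_t PV_t = 1181.710068


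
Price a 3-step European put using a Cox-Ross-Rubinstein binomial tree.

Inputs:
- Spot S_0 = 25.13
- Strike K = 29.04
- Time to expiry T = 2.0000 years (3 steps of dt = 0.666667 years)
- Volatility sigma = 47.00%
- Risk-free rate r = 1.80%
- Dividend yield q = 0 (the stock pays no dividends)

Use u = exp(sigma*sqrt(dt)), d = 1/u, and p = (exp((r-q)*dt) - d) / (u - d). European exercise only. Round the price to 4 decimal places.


Answer: Price = V(0,0) = 8.8286

Derivation:
dt = T/N = 0.666667
u = exp(sigma*sqrt(dt)) = 1.467783; d = 1/u = 0.681299
p = (exp((r-q)*dt) - d) / (u - d) = 0.420572
Discount per step: exp(-r*dt) = 0.988072
Stock lattice S(k, i) with i counting down-moves:
  k=0: S(0,0) = 25.1300
  k=1: S(1,0) = 36.8854; S(1,1) = 17.1211
  k=2: S(2,0) = 54.1398; S(2,1) = 25.1300; S(2,2) = 11.6646
  k=3: S(3,0) = 79.4655; S(3,1) = 36.8854; S(3,2) = 17.1211; S(3,3) = 7.9471
Terminal payoffs V(N, i) = max(K - S_T, 0):
  V(3,0) = 0.000000; V(3,1) = 0.000000; V(3,2) = 11.918946; V(3,3) = 21.092939
Backward induction: V(k, i) = exp(-r*dt) * [p * V(k+1, i) + (1-p) * V(k+1, i+1)].
  V(2,0) = exp(-r*dt) * [p*0.000000 + (1-p)*0.000000] = 0.000000
  V(2,1) = exp(-r*dt) * [p*0.000000 + (1-p)*11.918946] = 6.823796
  V(2,2) = exp(-r*dt) * [p*11.918946 + (1-p)*21.092939] = 17.029038
  V(1,0) = exp(-r*dt) * [p*0.000000 + (1-p)*6.823796] = 3.906738
  V(1,1) = exp(-r*dt) * [p*6.823796 + (1-p)*17.029038] = 12.585072
  V(0,0) = exp(-r*dt) * [p*3.906738 + (1-p)*12.585072] = 8.828629


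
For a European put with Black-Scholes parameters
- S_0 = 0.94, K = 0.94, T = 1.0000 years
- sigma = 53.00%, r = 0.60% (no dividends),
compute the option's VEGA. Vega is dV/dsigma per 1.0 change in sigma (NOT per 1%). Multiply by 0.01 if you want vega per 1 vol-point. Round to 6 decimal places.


Answer: Vega = 0.360959

Derivation:
d1 = 0.2763207547; d2 = -0.2536792453
phi(d1) = 0.3839990836; exp(-qT) = 1.0000000000; exp(-rT) = 0.9940179641
Vega = S * exp(-qT) * phi(d1) * sqrt(T) = 0.9400 * 1.0000000000 * 0.3839990836 * 1.0000000000 = 0.360959


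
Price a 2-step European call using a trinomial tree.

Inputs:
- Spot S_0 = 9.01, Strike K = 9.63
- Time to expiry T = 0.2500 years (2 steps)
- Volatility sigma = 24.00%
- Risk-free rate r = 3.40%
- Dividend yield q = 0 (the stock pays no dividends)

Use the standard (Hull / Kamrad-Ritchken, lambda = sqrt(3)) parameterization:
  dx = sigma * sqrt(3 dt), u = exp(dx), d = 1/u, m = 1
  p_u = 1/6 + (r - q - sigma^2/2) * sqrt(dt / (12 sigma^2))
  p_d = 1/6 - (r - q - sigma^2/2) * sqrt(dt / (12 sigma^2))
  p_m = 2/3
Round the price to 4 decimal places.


dt = T/N = 0.125000; dx = sigma*sqrt(3*dt) = 0.146969
u = exp(dx) = 1.158319; d = 1/u = 0.863320
p_u = 0.168878, p_m = 0.666667, p_d = 0.164455
Discount per step: exp(-r*dt) = 0.995759
Stock lattice S(k, j) with j the centered position index:
  k=0: S(0,+0) = 9.0100
  k=1: S(1,-1) = 7.7785; S(1,+0) = 9.0100; S(1,+1) = 10.4364
  k=2: S(2,-2) = 6.7154; S(2,-1) = 7.7785; S(2,+0) = 9.0100; S(2,+1) = 10.4364; S(2,+2) = 12.0887
Terminal payoffs V(N, j) = max(S_T - K, 0):
  V(2,-2) = 0.000000; V(2,-1) = 0.000000; V(2,+0) = 0.000000; V(2,+1) = 0.806450; V(2,+2) = 2.458733
Backward induction: V(k, j) = exp(-r*dt) * [p_u * V(k+1, j+1) + p_m * V(k+1, j) + p_d * V(k+1, j-1)]
  V(1,-1) = exp(-r*dt) * [p_u*0.000000 + p_m*0.000000 + p_d*0.000000] = 0.000000
  V(1,+0) = exp(-r*dt) * [p_u*0.806450 + p_m*0.000000 + p_d*0.000000] = 0.135614
  V(1,+1) = exp(-r*dt) * [p_u*2.458733 + p_m*0.806450 + p_d*0.000000] = 0.948818
  V(0,+0) = exp(-r*dt) * [p_u*0.948818 + p_m*0.135614 + p_d*0.000000] = 0.249581

Answer: Price = V(0,0) = 0.2496


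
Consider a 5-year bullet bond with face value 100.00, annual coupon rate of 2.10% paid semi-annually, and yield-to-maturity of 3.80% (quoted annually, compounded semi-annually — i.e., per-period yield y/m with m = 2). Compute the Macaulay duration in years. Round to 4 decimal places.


Coupon per period c = face * coupon_rate / m = 1.050000
Periods per year m = 2; per-period yield y/m = 0.019000
Number of cashflows N = 10
Cashflows (t years, CF_t, discount factor 1/(1+y/m)^(m*t), PV):
  t = 0.5000: CF_t = 1.050000, DF = 0.981354, PV = 1.030422
  t = 1.0000: CF_t = 1.050000, DF = 0.963056, PV = 1.011209
  t = 1.5000: CF_t = 1.050000, DF = 0.945099, PV = 0.992354
  t = 2.0000: CF_t = 1.050000, DF = 0.927477, PV = 0.973851
  t = 2.5000: CF_t = 1.050000, DF = 0.910184, PV = 0.955693
  t = 3.0000: CF_t = 1.050000, DF = 0.893213, PV = 0.937873
  t = 3.5000: CF_t = 1.050000, DF = 0.876558, PV = 0.920386
  t = 4.0000: CF_t = 1.050000, DF = 0.860214, PV = 0.903225
  t = 4.5000: CF_t = 1.050000, DF = 0.844175, PV = 0.886383
  t = 5.0000: CF_t = 101.050000, DF = 0.828434, PV = 83.713303
Price P = sum_t PV_t = 92.324700
Macaulay numerator sum_t t * PV_t:
  t * PV_t at t = 0.5000: 0.515211
  t * PV_t at t = 1.0000: 1.011209
  t * PV_t at t = 1.5000: 1.488531
  t * PV_t at t = 2.0000: 1.947702
  t * PV_t at t = 2.5000: 2.389232
  t * PV_t at t = 3.0000: 2.813620
  t * PV_t at t = 3.5000: 3.221351
  t * PV_t at t = 4.0000: 3.612899
  t * PV_t at t = 4.5000: 3.988726
  t * PV_t at t = 5.0000: 418.566515
Macaulay duration D = (sum_t t * PV_t) / P = 439.554997 / 92.324700 = 4.760969

Answer: Macaulay duration = 4.7610 years


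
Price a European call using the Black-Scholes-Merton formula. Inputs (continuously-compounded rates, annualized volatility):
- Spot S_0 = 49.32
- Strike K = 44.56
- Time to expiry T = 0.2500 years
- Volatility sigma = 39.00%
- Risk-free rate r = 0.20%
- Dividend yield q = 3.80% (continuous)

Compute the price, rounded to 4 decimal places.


Answer: Price = 6.1838

Derivation:
d1 = (ln(S/K) + (r - q + 0.5*sigma^2) * T) / (sigma * sqrt(T)) = 0.57182350
d2 = d1 - sigma * sqrt(T) = 0.37682350
exp(-rT) = 0.99950012; exp(-qT) = 0.99054498
C = S_0 * exp(-qT) * N(d1) - K * exp(-rT) * N(d2)
N(d1) = 0.71627922; N(d2) = 0.64684761
C = 49.3200 * 0.99054498 * 0.71627922 - 44.5600 * 0.99950012 * 0.64684761 = 6.1838


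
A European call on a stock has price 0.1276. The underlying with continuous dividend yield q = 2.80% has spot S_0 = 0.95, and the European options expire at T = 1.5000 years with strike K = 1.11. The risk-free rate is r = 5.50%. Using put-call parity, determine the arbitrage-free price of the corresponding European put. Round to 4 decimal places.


Put-call parity: C - P = S_0 * exp(-qT) - K * exp(-rT).
S_0 * exp(-qT) = 0.9500 * 0.95886978 = 0.91092629
K * exp(-rT) = 1.1100 * 0.92081144 = 1.02210070
P = C - S*exp(-qT) + K*exp(-rT)
P = 0.1276 - 0.91092629 + 1.02210070 = 0.2388

Answer: Put price = 0.2388


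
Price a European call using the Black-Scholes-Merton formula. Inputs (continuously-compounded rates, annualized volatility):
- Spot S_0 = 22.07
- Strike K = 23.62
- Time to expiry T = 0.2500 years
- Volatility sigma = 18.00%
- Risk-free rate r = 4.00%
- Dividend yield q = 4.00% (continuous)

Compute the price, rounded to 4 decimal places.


d1 = (ln(S/K) + (r - q + 0.5*sigma^2) * T) / (sigma * sqrt(T)) = -0.70916212
d2 = d1 - sigma * sqrt(T) = -0.79916212
exp(-rT) = 0.99004983; exp(-qT) = 0.99004983
C = S_0 * exp(-qT) * N(d1) - K * exp(-rT) * N(d2)
N(d1) = 0.23911194; N(d2) = 0.21209821
C = 22.0700 * 0.99004983 * 0.23911194 - 23.6200 * 0.99004983 * 0.21209821 = 0.2648

Answer: Price = 0.2648


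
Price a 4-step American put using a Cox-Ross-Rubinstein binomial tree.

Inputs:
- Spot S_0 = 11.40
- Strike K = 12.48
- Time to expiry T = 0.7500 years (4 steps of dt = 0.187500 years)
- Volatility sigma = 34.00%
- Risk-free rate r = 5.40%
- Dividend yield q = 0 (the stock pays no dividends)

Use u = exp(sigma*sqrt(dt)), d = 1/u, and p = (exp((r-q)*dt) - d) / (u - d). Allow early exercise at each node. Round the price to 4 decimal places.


dt = T/N = 0.187500
u = exp(sigma*sqrt(dt)) = 1.158614; d = 1/u = 0.863100
p = (exp((r-q)*dt) - d) / (u - d) = 0.497697
Discount per step: exp(-r*dt) = 0.989926
Stock lattice S(k, i) with i counting down-moves:
  k=0: S(0,0) = 11.4000
  k=1: S(1,0) = 13.2082; S(1,1) = 9.8393
  k=2: S(2,0) = 15.3032; S(2,1) = 11.4000; S(2,2) = 8.4923
  k=3: S(3,0) = 17.7305; S(3,1) = 13.2082; S(3,2) = 9.8393; S(3,3) = 7.3297
  k=4: S(4,0) = 20.5428; S(4,1) = 15.3032; S(4,2) = 11.4000; S(4,3) = 8.4923; S(4,4) = 6.3263
Terminal payoffs V(N, i) = max(K - S_T, 0):
  V(4,0) = 0.000000; V(4,1) = 0.000000; V(4,2) = 1.080000; V(4,3) = 3.987659; V(4,4) = 6.153697
Backward induction: V(k, i) = exp(-r*dt) * [p * V(k+1, i) + (1-p) * V(k+1, i+1)]; then take max(V_cont, immediate exercise) for American.
  V(3,0) = exp(-r*dt) * [p*0.000000 + (1-p)*0.000000] = 0.000000; exercise = 0.000000; V(3,0) = max -> 0.000000
  V(3,1) = exp(-r*dt) * [p*0.000000 + (1-p)*1.080000] = 0.537023; exercise = 0.000000; V(3,1) = max -> 0.537023
  V(3,2) = exp(-r*dt) * [p*1.080000 + (1-p)*3.987659] = 2.514934; exercise = 2.640656; V(3,2) = max -> 2.640656
  V(3,3) = exp(-r*dt) * [p*3.987659 + (1-p)*6.153697] = 5.024535; exercise = 5.150257; V(3,3) = max -> 5.150257
  V(2,0) = exp(-r*dt) * [p*0.000000 + (1-p)*0.537023] = 0.267031; exercise = 0.000000; V(2,0) = max -> 0.267031
  V(2,1) = exp(-r*dt) * [p*0.537023 + (1-p)*2.640656] = 1.577630; exercise = 1.080000; V(2,1) = max -> 1.577630
  V(2,2) = exp(-r*dt) * [p*2.640656 + (1-p)*5.150257] = 3.861936; exercise = 3.987659; V(2,2) = max -> 3.987659
  V(1,0) = exp(-r*dt) * [p*0.267031 + (1-p)*1.577630] = 0.916027; exercise = 0.000000; V(1,0) = max -> 0.916027
  V(1,1) = exp(-r*dt) * [p*1.577630 + (1-p)*3.987659] = 2.760107; exercise = 2.640656; V(1,1) = max -> 2.760107
  V(0,0) = exp(-r*dt) * [p*0.916027 + (1-p)*2.760107] = 1.823755; exercise = 1.080000; V(0,0) = max -> 1.823755

Answer: Price = V(0,0) = 1.8238


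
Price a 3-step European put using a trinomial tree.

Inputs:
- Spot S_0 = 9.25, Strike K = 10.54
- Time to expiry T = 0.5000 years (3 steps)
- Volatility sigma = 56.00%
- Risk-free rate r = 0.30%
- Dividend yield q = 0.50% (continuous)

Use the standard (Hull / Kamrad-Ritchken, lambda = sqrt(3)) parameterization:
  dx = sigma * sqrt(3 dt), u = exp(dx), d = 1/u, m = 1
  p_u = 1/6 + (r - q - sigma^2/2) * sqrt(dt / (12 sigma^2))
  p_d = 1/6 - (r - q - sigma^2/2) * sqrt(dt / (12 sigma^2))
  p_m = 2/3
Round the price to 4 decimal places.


Answer: Price = V(0,0) = 2.3067

Derivation:
dt = T/N = 0.166667; dx = sigma*sqrt(3*dt) = 0.395980
u = exp(dx) = 1.485839; d = 1/u = 0.673020
p_u = 0.133247, p_m = 0.666667, p_d = 0.200086
Discount per step: exp(-r*dt) = 0.999500
Stock lattice S(k, j) with j the centered position index:
  k=0: S(0,+0) = 9.2500
  k=1: S(1,-1) = 6.2254; S(1,+0) = 9.2500; S(1,+1) = 13.7440
  k=2: S(2,-2) = 4.1898; S(2,-1) = 6.2254; S(2,+0) = 9.2500; S(2,+1) = 13.7440; S(2,+2) = 20.4214
  k=3: S(3,-3) = 2.8199; S(3,-2) = 4.1898; S(3,-1) = 6.2254; S(3,+0) = 9.2500; S(3,+1) = 13.7440; S(3,+2) = 20.4214; S(3,+3) = 30.3429
Terminal payoffs V(N, j) = max(K - S_T, 0):
  V(3,-3) = 7.720149; V(3,-2) = 6.350154; V(3,-1) = 4.314562; V(3,+0) = 1.290000; V(3,+1) = 0.000000; V(3,+2) = 0.000000; V(3,+3) = 0.000000
Backward induction: V(k, j) = exp(-r*dt) * [p_u * V(k+1, j+1) + p_m * V(k+1, j) + p_d * V(k+1, j-1)]
  V(2,-2) = exp(-r*dt) * [p_u*4.314562 + p_m*6.350154 + p_d*7.720149] = 6.349858
  V(2,-1) = exp(-r*dt) * [p_u*1.290000 + p_m*4.314562 + p_d*6.350154] = 4.316681
  V(2,+0) = exp(-r*dt) * [p_u*0.000000 + p_m*1.290000 + p_d*4.314562] = 1.722422
  V(2,+1) = exp(-r*dt) * [p_u*0.000000 + p_m*0.000000 + p_d*1.290000] = 0.257982
  V(2,+2) = exp(-r*dt) * [p_u*0.000000 + p_m*0.000000 + p_d*0.000000] = 0.000000
  V(1,-1) = exp(-r*dt) * [p_u*1.722422 + p_m*4.316681 + p_d*6.349858] = 4.375624
  V(1,+0) = exp(-r*dt) * [p_u*0.257982 + p_m*1.722422 + p_d*4.316681] = 2.045341
  V(1,+1) = exp(-r*dt) * [p_u*0.000000 + p_m*0.257982 + p_d*1.722422] = 0.516362
  V(0,+0) = exp(-r*dt) * [p_u*0.516362 + p_m*2.045341 + p_d*4.375624] = 2.306711


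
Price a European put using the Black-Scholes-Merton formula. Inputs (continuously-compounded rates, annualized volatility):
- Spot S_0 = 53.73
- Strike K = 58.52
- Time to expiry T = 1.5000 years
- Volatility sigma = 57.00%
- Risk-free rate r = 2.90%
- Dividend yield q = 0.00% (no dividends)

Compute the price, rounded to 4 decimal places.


d1 = (ln(S/K) + (r - q + 0.5*sigma^2) * T) / (sigma * sqrt(T)) = 0.28903682
d2 = d1 - sigma * sqrt(T) = -0.40906775
exp(-rT) = 0.95743255; exp(-qT) = 1.00000000
P = K * exp(-rT) * N(-d2) - S_0 * exp(-qT) * N(-d1)
N(-d1) = 0.38627660; N(-d2) = 0.65875503
P = 58.5200 * 0.95743255 * 0.65875503 - 53.7300 * 1.00000000 * 0.38627660 = 16.1547

Answer: Price = 16.1547


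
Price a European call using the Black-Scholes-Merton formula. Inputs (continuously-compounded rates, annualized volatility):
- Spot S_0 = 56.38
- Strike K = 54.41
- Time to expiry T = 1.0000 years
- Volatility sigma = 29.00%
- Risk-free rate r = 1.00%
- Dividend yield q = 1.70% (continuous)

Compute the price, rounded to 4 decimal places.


Answer: Price = 7.1113

Derivation:
d1 = (ln(S/K) + (r - q + 0.5*sigma^2) * T) / (sigma * sqrt(T)) = 0.24350526
d2 = d1 - sigma * sqrt(T) = -0.04649474
exp(-rT) = 0.99004983; exp(-qT) = 0.98314368
C = S_0 * exp(-qT) * N(d1) - K * exp(-rT) * N(d2)
N(d1) = 0.59619299; N(d2) = 0.48145796
C = 56.3800 * 0.98314368 * 0.59619299 - 54.4100 * 0.99004983 * 0.48145796 = 7.1113


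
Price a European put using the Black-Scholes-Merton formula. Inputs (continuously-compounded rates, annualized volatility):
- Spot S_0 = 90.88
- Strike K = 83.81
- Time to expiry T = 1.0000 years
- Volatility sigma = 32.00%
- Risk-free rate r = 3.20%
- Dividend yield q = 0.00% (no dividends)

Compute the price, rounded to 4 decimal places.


Answer: Price = 6.7487

Derivation:
d1 = (ln(S/K) + (r - q + 0.5*sigma^2) * T) / (sigma * sqrt(T)) = 0.51308632
d2 = d1 - sigma * sqrt(T) = 0.19308632
exp(-rT) = 0.96850658; exp(-qT) = 1.00000000
P = K * exp(-rT) * N(-d2) - S_0 * exp(-qT) * N(-d1)
N(-d1) = 0.30394547; N(-d2) = 0.42344568
P = 83.8100 * 0.96850658 * 0.42344568 - 90.8800 * 1.00000000 * 0.30394547 = 6.7487


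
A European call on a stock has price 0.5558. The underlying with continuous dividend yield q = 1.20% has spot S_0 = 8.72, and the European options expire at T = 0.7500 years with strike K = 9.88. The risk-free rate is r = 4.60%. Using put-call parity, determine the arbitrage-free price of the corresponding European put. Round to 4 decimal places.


Put-call parity: C - P = S_0 * exp(-qT) - K * exp(-rT).
S_0 * exp(-qT) = 8.7200 * 0.99104038 = 8.64187210
K * exp(-rT) = 9.8800 * 0.96608834 = 9.54495280
P = C - S*exp(-qT) + K*exp(-rT)
P = 0.5558 - 8.64187210 + 9.54495280 = 1.4589

Answer: Put price = 1.4589


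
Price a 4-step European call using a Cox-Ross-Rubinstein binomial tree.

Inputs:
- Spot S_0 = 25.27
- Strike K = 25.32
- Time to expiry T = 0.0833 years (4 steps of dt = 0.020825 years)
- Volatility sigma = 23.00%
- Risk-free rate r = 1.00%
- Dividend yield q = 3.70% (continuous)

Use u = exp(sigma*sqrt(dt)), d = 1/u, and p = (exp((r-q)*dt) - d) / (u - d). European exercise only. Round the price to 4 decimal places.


dt = T/N = 0.020825
u = exp(sigma*sqrt(dt)) = 1.033748; d = 1/u = 0.967354
p = (exp((r-q)*dt) - d) / (u - d) = 0.483237
Discount per step: exp(-r*dt) = 0.999792
Stock lattice S(k, i) with i counting down-moves:
  k=0: S(0,0) = 25.2700
  k=1: S(1,0) = 26.1228; S(1,1) = 24.4450
  k=2: S(2,0) = 27.0044; S(2,1) = 25.2700; S(2,2) = 23.6470
  k=3: S(3,0) = 27.9157; S(3,1) = 26.1228; S(3,2) = 24.4450; S(3,3) = 22.8750
  k=4: S(4,0) = 28.8578; S(4,1) = 27.0044; S(4,2) = 25.2700; S(4,3) = 23.6470; S(4,4) = 22.1282
Terminal payoffs V(N, i) = max(S_T - K, 0):
  V(4,0) = 3.537846; V(4,1) = 1.684403; V(4,2) = 0.000000; V(4,3) = 0.000000; V(4,4) = 0.000000
Backward induction: V(k, i) = exp(-r*dt) * [p * V(k+1, i) + (1-p) * V(k+1, i+1)].
  V(3,0) = exp(-r*dt) * [p*3.537846 + (1-p)*1.684403] = 2.579517
  V(3,1) = exp(-r*dt) * [p*1.684403 + (1-p)*0.000000] = 0.813796
  V(3,2) = exp(-r*dt) * [p*0.000000 + (1-p)*0.000000] = 0.000000
  V(3,3) = exp(-r*dt) * [p*0.000000 + (1-p)*0.000000] = 0.000000
  V(2,0) = exp(-r*dt) * [p*2.579517 + (1-p)*0.813796] = 1.666710
  V(2,1) = exp(-r*dt) * [p*0.813796 + (1-p)*0.000000] = 0.393174
  V(2,2) = exp(-r*dt) * [p*0.000000 + (1-p)*0.000000] = 0.000000
  V(1,0) = exp(-r*dt) * [p*1.666710 + (1-p)*0.393174] = 1.008383
  V(1,1) = exp(-r*dt) * [p*0.393174 + (1-p)*0.000000] = 0.189957
  V(0,0) = exp(-r*dt) * [p*1.008383 + (1-p)*0.189957] = 0.585328

Answer: Price = V(0,0) = 0.5853
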